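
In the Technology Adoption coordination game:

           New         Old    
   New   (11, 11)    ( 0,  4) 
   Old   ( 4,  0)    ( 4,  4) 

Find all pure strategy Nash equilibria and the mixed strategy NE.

Pure NE: (New, New) and (Old, Old); Mixed NE: p = 0.3636, q = 0.3636

Work:
Check pure NE:
(New, New): (11, 11) - no unilateral deviation beneficial
(Old, Old): (4, 4) - no unilateral deviation beneficial
Mixed NE: P1 plays New with p = 0.3636, P2 plays New with q = 0.3636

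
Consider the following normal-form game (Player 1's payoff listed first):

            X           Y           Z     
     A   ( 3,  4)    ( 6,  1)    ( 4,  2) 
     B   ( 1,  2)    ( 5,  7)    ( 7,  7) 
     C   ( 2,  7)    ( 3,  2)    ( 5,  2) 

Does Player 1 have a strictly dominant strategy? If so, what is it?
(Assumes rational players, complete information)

No strictly dominant strategy exists for Player 1

Work:
A strategy strictly dominates another if it gives a strictly higher payoff against every opponent action. Compare each pair of P1's strategies column-by-column:
  A vs B: [3 vs 1, 6 vs 5, 4 vs 7] → A does not strictly dominate B (column Z: 4 ≤ 7)
  A vs C: [3 vs 2, 6 vs 3, 4 vs 5] → A does not strictly dominate C (column Z: 4 ≤ 5)
  B vs A: [1 vs 3, 5 vs 6, 7 vs 4] → B does not strictly dominate A (column X: 1 ≤ 3)
  B vs C: [1 vs 2, 5 vs 3, 7 vs 5] → B does not strictly dominate C (column X: 1 ≤ 2)
  C vs A: [2 vs 3, 3 vs 6, 5 vs 4] → C does not strictly dominate A (column X: 2 ≤ 3)
  C vs B: [2 vs 1, 3 vs 5, 5 vs 7] → C does not strictly dominate B (column Y: 3 ≤ 5)
No single strategy strictly dominates all others → no strictly dominant strategy.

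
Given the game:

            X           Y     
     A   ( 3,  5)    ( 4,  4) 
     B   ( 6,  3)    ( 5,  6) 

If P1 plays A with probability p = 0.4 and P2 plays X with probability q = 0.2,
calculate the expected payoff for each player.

E[P1] = 4.64, E[P2] = 4.92

Work:
E[P1] = p·q·π₁(A,X) + p·(1-q)·π₁(A,Y) + (1-p)·q·π₁(B,X) + (1-p)·(1-q)·π₁(B,Y)
= 0.4·0.2·3 + 0.4·0.8·4 + 0.6·0.2·6 + 0.6·0.8·5
= 4.64

E[P2] = 4.92 (similar calculation)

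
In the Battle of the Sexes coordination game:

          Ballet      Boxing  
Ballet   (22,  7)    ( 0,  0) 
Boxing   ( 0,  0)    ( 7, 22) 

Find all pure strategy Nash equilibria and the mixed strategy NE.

Pure NE: (Ballet, Ballet) and (Boxing, Boxing); Mixed NE: p = 0.7586, q = 0.2414

Work:
Check pure NE:
(Ballet, Ballet): (22, 7) - no unilateral deviation beneficial
(Boxing, Boxing): (7, 22) - no unilateral deviation beneficial
Mixed NE: P1 plays Ballet with p = 0.7586, P2 plays Ballet with q = 0.2414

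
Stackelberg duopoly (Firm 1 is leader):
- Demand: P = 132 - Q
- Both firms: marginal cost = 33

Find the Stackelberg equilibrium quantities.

q₁* (leader) = 49.5, q₂* (follower) = 24.75

Work:
Follower's reaction: q₂ = (a - c - q₁)/2
Leader substitutes: π₁ = q₁·(a - q₁ - (a-c-q₁)/2 - c)
FOC: q₁* = (132 - 33)/2 = 49.50
Then: q₂* = (132 - 33 - 49.5)/2 = 24.75
Leader has first-mover advantage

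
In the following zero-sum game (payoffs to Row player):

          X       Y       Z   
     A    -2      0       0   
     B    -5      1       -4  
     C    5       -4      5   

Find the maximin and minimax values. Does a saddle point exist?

Maximin = -2, Minimax = 1, Saddle: False

Work:
Row minimums: [-2, -5, -4] → maximin = -2
Column maximums: [5, 1, 5] → minimax = 1
No saddle point (maximin ≠ minimax). Mixed strategy needed.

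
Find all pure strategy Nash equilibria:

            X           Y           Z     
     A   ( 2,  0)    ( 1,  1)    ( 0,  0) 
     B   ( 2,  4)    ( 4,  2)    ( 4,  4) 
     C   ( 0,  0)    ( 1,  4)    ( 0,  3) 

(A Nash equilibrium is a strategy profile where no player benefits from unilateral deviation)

Nash equilibrium: (B, X), (B, Z)

Work:
Best responses:
  P1 vs X: payoffs [2, 2, 0] → best response A/B (payoff 2)
  P1 vs Y: payoffs [1, 4, 1] → best response B (payoff 4)
  P1 vs Z: payoffs [0, 4, 0] → best response B (payoff 4)
  P2 vs A: payoffs [0, 1, 0] → best response Y (payoff 1)
  P2 vs B: payoffs [4, 2, 4] → best response X/Z (payoff 4)
  P2 vs C: payoffs [0, 4, 3] → best response Y (payoff 4)
Mutual best responses: (B,X), (B,Z) → Nash equilibria.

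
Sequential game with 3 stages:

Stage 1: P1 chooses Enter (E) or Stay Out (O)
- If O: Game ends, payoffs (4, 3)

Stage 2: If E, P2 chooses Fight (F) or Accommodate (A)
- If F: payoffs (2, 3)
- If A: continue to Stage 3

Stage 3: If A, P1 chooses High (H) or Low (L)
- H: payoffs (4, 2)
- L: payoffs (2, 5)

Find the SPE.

SPE: (O, F, H); Outcome (4, 3)

Work:
Stage 3: P1 chooses H (4 vs 2)
Stage 2: P2: F->3, A->2 (anticipating H). Choose F
Stage 1: P1: O->4, E->2 (anticipating F, H). Choose O
SPE path: O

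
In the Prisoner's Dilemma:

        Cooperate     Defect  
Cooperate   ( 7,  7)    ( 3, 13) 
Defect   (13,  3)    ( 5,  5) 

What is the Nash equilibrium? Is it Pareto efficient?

(Defect, Defect) is NE; not Pareto efficient

Work:
Defect dominates Cooperate for both players:
If P2 cooperates: Defect (13) > Cooperate (7)
If P2 defects: Defect (5) > Cooperate (3)
NE: (Defect, Defect) with payoff (5, 5)
But (Cooperate, Cooperate) = (7, 7) Pareto dominates (5, 5)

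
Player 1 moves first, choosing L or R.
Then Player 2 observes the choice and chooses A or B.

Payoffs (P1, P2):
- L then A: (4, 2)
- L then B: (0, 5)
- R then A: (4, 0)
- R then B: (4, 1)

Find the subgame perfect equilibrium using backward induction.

P1 plays R, P2 plays B after L and B after R; Payoff (4, 1)

Work:
Backward induction:
After L: P2 chooses B → P1 gets 0
After R: P2 chooses B → P1 gets 4
P1 chooses R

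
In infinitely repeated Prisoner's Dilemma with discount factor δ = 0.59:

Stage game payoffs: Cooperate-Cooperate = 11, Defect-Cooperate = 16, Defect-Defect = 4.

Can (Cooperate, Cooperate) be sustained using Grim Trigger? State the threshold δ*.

δ* = 0.4167; since δ = 0.59 ≥ 0.4167, cooperation can be sustained

Work:
For Grim Trigger:
Cooperate forever: 11/(1-δ)
Defect then punished: 16 + 4·δ/(1-δ)
Need: 11/(1-δ) ≥ 16 + 4·δ/(1-δ)
Solving: δ ≥ (T-R)/(T-P) = (16-11)/(16-4) = 0.4167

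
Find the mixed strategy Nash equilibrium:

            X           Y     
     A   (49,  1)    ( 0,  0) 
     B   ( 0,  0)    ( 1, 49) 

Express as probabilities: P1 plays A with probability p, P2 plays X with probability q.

p = 0.98, q = 0.02

Work:
Find probabilities that make opponent indifferent:
P2 chooses q to make P1 indifferent between A and B
P1 chooses p to make P2 indifferent between X and Y
Mixed NE: P1 plays (A: 0.98, B: 0.02), P2 plays (X: 0.02, Y: 0.98)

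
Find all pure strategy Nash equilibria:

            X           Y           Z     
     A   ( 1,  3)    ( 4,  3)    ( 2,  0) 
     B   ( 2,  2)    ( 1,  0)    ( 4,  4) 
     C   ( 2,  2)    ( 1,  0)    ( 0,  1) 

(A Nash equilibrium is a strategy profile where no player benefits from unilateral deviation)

Nash equilibrium: (A, Y), (B, Z), (C, X)

Work:
Best responses:
  P1 vs X: payoffs [1, 2, 2] → best response B/C (payoff 2)
  P1 vs Y: payoffs [4, 1, 1] → best response A (payoff 4)
  P1 vs Z: payoffs [2, 4, 0] → best response B (payoff 4)
  P2 vs A: payoffs [3, 3, 0] → best response X/Y (payoff 3)
  P2 vs B: payoffs [2, 0, 4] → best response Z (payoff 4)
  P2 vs C: payoffs [2, 0, 1] → best response X (payoff 2)
Mutual best responses: (A,Y), (B,Z), (C,X) → Nash equilibria.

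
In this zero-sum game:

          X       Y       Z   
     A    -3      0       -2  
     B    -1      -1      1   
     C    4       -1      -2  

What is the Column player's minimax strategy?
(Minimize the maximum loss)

Column should play Y, value = 0

Work:
Column player minimizes Row's maximum payoff:
Column X: max payoff to Row = 4
Column Y: max payoff to Row = 0
Column Z: max payoff to Row = 1
Minimum is 0, achieved by column Y.
Minimax strategy: Y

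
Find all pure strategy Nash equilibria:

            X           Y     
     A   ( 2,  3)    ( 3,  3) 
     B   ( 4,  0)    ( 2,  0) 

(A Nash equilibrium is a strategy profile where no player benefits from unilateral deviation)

Nash equilibrium: (A, Y), (B, X)

Work:
Best responses:
  P1 vs X: payoffs [2, 4] → best response B (payoff 4)
  P1 vs Y: payoffs [3, 2] → best response A (payoff 3)
  P2 vs A: payoffs [3, 3] → best response X/Y (payoff 3)
  P2 vs B: payoffs [0, 0] → best response X/Y (payoff 0)
Mutual best responses: (A,Y), (B,X) → Nash equilibria.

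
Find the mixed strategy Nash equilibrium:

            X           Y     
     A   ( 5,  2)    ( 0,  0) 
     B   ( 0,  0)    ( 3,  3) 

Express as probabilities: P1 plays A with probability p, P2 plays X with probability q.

p = 0.6, q = 0.375

Work:
Find probabilities that make opponent indifferent:
P2 chooses q to make P1 indifferent between A and B
P1 chooses p to make P2 indifferent between X and Y
Mixed NE: P1 plays (A: 0.6, B: 0.4), P2 plays (X: 0.375, Y: 0.625)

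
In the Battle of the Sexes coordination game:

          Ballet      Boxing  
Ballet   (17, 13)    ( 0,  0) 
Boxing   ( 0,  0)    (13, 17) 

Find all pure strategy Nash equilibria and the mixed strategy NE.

Pure NE: (Ballet, Ballet) and (Boxing, Boxing); Mixed NE: p = 0.5667, q = 0.4333

Work:
Check pure NE:
(Ballet, Ballet): (17, 13) - no unilateral deviation beneficial
(Boxing, Boxing): (13, 17) - no unilateral deviation beneficial
Mixed NE: P1 plays Ballet with p = 0.5667, P2 plays Ballet with q = 0.4333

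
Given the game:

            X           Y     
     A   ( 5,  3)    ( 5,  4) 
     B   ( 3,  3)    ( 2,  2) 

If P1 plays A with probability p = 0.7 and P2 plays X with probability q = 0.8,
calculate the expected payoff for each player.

E[P1] = 4.34, E[P2] = 3.08

Work:
E[P1] = p·q·π₁(A,X) + p·(1-q)·π₁(A,Y) + (1-p)·q·π₁(B,X) + (1-p)·(1-q)·π₁(B,Y)
= 0.7·0.8·5 + 0.7·0.2·5 + 0.3·0.8·3 + 0.3·0.2·2
= 4.34

E[P2] = 3.08 (similar calculation)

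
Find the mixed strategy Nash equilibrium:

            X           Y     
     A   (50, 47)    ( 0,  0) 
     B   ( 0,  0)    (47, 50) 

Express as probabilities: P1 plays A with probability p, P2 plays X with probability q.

p = 0.5155, q = 0.4845

Work:
Find probabilities that make opponent indifferent:
P2 chooses q to make P1 indifferent between A and B
P1 chooses p to make P2 indifferent between X and Y
Mixed NE: P1 plays (A: 0.5155, B: 0.4845), P2 plays (X: 0.4845, Y: 0.5155)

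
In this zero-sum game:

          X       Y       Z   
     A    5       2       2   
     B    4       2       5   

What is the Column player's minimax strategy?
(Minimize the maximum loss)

Column should play Y, value = 2

Work:
Column player minimizes Row's maximum payoff:
Column X: max payoff to Row = 5
Column Y: max payoff to Row = 2
Column Z: max payoff to Row = 5
Minimum is 2, achieved by column Y.
Minimax strategy: Y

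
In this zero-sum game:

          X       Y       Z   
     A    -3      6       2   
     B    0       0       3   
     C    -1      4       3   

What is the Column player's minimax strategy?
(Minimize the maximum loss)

Column should play X, value = 0

Work:
Column player minimizes Row's maximum payoff:
Column X: max payoff to Row = 0
Column Y: max payoff to Row = 6
Column Z: max payoff to Row = 3
Minimum is 0, achieved by column X.
Minimax strategy: X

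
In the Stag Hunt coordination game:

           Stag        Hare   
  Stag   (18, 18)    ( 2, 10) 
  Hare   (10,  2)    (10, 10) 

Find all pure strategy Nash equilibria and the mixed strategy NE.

Pure NE: (Stag, Stag) and (Hare, Hare); Mixed NE: p = 0.5, q = 0.5

Work:
Check pure NE:
(Stag, Stag): (18, 18) - no unilateral deviation beneficial
(Hare, Hare): (10, 10) - no unilateral deviation beneficial
Mixed NE: P1 plays Stag with p = 0.5, P2 plays Stag with q = 0.5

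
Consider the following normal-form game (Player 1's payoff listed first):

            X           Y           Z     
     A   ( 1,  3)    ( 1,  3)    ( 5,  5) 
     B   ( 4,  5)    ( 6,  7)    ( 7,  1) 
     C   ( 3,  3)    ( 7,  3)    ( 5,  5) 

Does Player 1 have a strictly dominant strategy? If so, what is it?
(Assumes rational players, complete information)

No strictly dominant strategy exists for Player 1

Work:
A strategy strictly dominates another if it gives a strictly higher payoff against every opponent action. Compare each pair of P1's strategies column-by-column:
  A vs B: [1 vs 4, 1 vs 6, 5 vs 7] → A does not strictly dominate B (column X: 1 ≤ 4)
  A vs C: [1 vs 3, 1 vs 7, 5 vs 5] → A does not strictly dominate C (column X: 1 ≤ 3)
  B vs A: [4 vs 1, 6 vs 1, 7 vs 5] → B strictly dominates A
  B vs C: [4 vs 3, 6 vs 7, 7 vs 5] → B does not strictly dominate C (column Y: 6 ≤ 7)
  C vs A: [3 vs 1, 7 vs 1, 5 vs 5] → C does not strictly dominate A (column Z: 5 ≤ 5)
  C vs B: [3 vs 4, 7 vs 6, 5 vs 7] → C does not strictly dominate B (column X: 3 ≤ 4)
No single strategy strictly dominates all others → no strictly dominant strategy.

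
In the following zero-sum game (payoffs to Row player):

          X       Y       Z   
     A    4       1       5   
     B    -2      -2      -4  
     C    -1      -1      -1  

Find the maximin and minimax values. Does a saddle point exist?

Maximin = 1, Minimax = 1, Saddle: True

Work:
Row minimums: [1, -4, -1] → maximin = 1
Column maximums: [4, 1, 5] → minimax = 1
Saddle point exists! Game value = 1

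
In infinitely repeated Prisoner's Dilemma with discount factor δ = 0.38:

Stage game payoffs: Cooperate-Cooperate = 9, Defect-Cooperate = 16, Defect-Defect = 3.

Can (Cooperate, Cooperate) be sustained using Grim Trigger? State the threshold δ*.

δ* = 0.5385; since δ = 0.38 < 0.5385, cooperation cannot be sustained

Work:
For Grim Trigger:
Cooperate forever: 9/(1-δ)
Defect then punished: 16 + 3·δ/(1-δ)
Need: 9/(1-δ) ≥ 16 + 3·δ/(1-δ)
Solving: δ ≥ (T-R)/(T-P) = (16-9)/(16-3) = 0.5385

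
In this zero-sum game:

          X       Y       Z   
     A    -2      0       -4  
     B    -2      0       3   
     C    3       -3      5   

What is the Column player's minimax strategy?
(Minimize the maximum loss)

Column should play Y, value = 0

Work:
Column player minimizes Row's maximum payoff:
Column X: max payoff to Row = 3
Column Y: max payoff to Row = 0
Column Z: max payoff to Row = 5
Minimum is 0, achieved by column Y.
Minimax strategy: Y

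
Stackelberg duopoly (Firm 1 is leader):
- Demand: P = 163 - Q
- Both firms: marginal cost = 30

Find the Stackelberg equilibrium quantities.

q₁* (leader) = 66.5, q₂* (follower) = 33.25

Work:
Follower's reaction: q₂ = (a - c - q₁)/2
Leader substitutes: π₁ = q₁·(a - q₁ - (a-c-q₁)/2 - c)
FOC: q₁* = (163 - 30)/2 = 66.50
Then: q₂* = (163 - 30 - 66.5)/2 = 33.25
Leader has first-mover advantage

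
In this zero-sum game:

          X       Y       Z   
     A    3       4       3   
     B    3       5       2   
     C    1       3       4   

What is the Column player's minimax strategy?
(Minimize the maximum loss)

Column should play X, value = 3

Work:
Column player minimizes Row's maximum payoff:
Column X: max payoff to Row = 3
Column Y: max payoff to Row = 5
Column Z: max payoff to Row = 4
Minimum is 3, achieved by column X.
Minimax strategy: X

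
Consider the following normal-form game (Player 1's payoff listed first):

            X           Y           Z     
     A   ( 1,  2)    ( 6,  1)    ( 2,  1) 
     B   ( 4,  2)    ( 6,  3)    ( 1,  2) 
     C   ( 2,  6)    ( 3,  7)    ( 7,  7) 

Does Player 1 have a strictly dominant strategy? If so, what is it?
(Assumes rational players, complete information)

No strictly dominant strategy exists for Player 1

Work:
A strategy strictly dominates another if it gives a strictly higher payoff against every opponent action. Compare each pair of P1's strategies column-by-column:
  A vs B: [1 vs 4, 6 vs 6, 2 vs 1] → A does not strictly dominate B (column X: 1 ≤ 4)
  A vs C: [1 vs 2, 6 vs 3, 2 vs 7] → A does not strictly dominate C (column X: 1 ≤ 2)
  B vs A: [4 vs 1, 6 vs 6, 1 vs 2] → B does not strictly dominate A (column Y: 6 ≤ 6)
  B vs C: [4 vs 2, 6 vs 3, 1 vs 7] → B does not strictly dominate C (column Z: 1 ≤ 7)
  C vs A: [2 vs 1, 3 vs 6, 7 vs 2] → C does not strictly dominate A (column Y: 3 ≤ 6)
  C vs B: [2 vs 4, 3 vs 6, 7 vs 1] → C does not strictly dominate B (column X: 2 ≤ 4)
No single strategy strictly dominates all others → no strictly dominant strategy.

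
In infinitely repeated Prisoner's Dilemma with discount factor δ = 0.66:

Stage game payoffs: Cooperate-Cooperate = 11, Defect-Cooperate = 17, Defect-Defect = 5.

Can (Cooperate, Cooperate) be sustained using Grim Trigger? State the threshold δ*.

δ* = 0.5; since δ = 0.66 ≥ 0.5, cooperation can be sustained

Work:
For Grim Trigger:
Cooperate forever: 11/(1-δ)
Defect then punished: 17 + 5·δ/(1-δ)
Need: 11/(1-δ) ≥ 17 + 5·δ/(1-δ)
Solving: δ ≥ (T-R)/(T-P) = (17-11)/(17-5) = 0.5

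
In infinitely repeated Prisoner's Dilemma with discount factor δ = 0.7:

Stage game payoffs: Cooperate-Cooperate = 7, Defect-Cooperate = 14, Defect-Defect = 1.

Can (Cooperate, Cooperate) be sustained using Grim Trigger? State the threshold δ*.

δ* = 0.5385; since δ = 0.7 ≥ 0.5385, cooperation can be sustained

Work:
For Grim Trigger:
Cooperate forever: 7/(1-δ)
Defect then punished: 14 + 1·δ/(1-δ)
Need: 7/(1-δ) ≥ 14 + 1·δ/(1-δ)
Solving: δ ≥ (T-R)/(T-P) = (14-7)/(14-1) = 0.5385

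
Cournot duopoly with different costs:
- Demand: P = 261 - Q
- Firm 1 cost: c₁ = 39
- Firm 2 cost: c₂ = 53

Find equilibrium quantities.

q₁* = 78.67, q₂* = 64.67

Work:
Reaction: q₁ = (261 - 39 - q₂)/2
Reaction: q₂ = (261 - 53 - q₁)/2
Solve simultaneously:
q₁* = (261 - 2×39 + 53)/3 = 78.67
q₂* = (261 - 2×53 + 39)/3 = 64.67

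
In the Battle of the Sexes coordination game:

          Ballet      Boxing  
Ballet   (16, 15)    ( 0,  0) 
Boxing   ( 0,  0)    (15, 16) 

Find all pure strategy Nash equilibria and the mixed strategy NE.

Pure NE: (Ballet, Ballet) and (Boxing, Boxing); Mixed NE: p = 0.5161, q = 0.4839

Work:
Check pure NE:
(Ballet, Ballet): (16, 15) - no unilateral deviation beneficial
(Boxing, Boxing): (15, 16) - no unilateral deviation beneficial
Mixed NE: P1 plays Ballet with p = 0.5161, P2 plays Ballet with q = 0.4839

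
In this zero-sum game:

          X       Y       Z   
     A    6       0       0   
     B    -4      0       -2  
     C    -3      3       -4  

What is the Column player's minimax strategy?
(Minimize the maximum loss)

Column should play Z, value = 0

Work:
Column player minimizes Row's maximum payoff:
Column X: max payoff to Row = 6
Column Y: max payoff to Row = 3
Column Z: max payoff to Row = 0
Minimum is 0, achieved by column Z.
Minimax strategy: Z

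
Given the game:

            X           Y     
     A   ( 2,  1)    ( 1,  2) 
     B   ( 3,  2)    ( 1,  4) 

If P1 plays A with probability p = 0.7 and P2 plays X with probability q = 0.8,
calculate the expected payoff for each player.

E[P1] = 2.04, E[P2] = 1.56

Work:
E[P1] = p·q·π₁(A,X) + p·(1-q)·π₁(A,Y) + (1-p)·q·π₁(B,X) + (1-p)·(1-q)·π₁(B,Y)
= 0.7·0.8·2 + 0.7·0.2·1 + 0.3·0.8·3 + 0.3·0.2·1
= 2.04

E[P2] = 1.56 (similar calculation)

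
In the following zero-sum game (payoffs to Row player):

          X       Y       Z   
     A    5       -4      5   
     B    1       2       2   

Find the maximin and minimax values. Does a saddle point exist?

Maximin = 1, Minimax = 2, Saddle: False

Work:
Row minimums: [-4, 1] → maximin = 1
Column maximums: [5, 2, 5] → minimax = 2
No saddle point (maximin ≠ minimax). Mixed strategy needed.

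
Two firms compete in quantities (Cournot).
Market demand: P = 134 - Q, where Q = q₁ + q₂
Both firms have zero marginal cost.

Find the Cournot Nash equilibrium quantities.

q₁* = q₂* = 44.67; P* = 44.67

Work:
Profit: π_i = P·q_i = (a - q_i - q_j)·q_i
FOC: ∂π_i/∂q_i = a - 2q_i - q_j = 0
Reaction function: q_i = (134 - q_j)/2
Symmetry: q* = 134/3 = 44.67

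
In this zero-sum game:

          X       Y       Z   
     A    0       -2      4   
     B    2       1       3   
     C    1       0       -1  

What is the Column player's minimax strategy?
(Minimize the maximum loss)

Column should play Y, value = 1

Work:
Column player minimizes Row's maximum payoff:
Column X: max payoff to Row = 2
Column Y: max payoff to Row = 1
Column Z: max payoff to Row = 4
Minimum is 1, achieved by column Y.
Minimax strategy: Y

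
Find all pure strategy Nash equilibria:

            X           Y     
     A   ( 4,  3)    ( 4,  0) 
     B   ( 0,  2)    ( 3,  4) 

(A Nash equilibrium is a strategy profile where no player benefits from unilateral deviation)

Nash equilibrium: (A, X)

Work:
Best responses:
  P1 vs X: payoffs [4, 0] → best response A (payoff 4)
  P1 vs Y: payoffs [4, 3] → best response A (payoff 4)
  P2 vs A: payoffs [3, 0] → best response X (payoff 3)
  P2 vs B: payoffs [2, 4] → best response Y (payoff 4)
Mutual best responses: (A,X) → Nash equilibria.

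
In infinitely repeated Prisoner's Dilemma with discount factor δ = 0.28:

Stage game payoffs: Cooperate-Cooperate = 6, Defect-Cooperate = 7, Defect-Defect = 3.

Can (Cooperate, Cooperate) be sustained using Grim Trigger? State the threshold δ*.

δ* = 0.25; since δ = 0.28 ≥ 0.25, cooperation can be sustained

Work:
For Grim Trigger:
Cooperate forever: 6/(1-δ)
Defect then punished: 7 + 3·δ/(1-δ)
Need: 6/(1-δ) ≥ 7 + 3·δ/(1-δ)
Solving: δ ≥ (T-R)/(T-P) = (7-6)/(7-3) = 0.25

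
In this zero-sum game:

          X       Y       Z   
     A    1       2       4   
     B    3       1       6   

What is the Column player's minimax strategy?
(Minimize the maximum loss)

Column should play Y, value = 2

Work:
Column player minimizes Row's maximum payoff:
Column X: max payoff to Row = 3
Column Y: max payoff to Row = 2
Column Z: max payoff to Row = 6
Minimum is 2, achieved by column Y.
Minimax strategy: Y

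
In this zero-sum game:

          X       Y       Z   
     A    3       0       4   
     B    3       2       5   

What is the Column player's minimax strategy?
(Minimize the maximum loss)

Column should play Y, value = 2

Work:
Column player minimizes Row's maximum payoff:
Column X: max payoff to Row = 3
Column Y: max payoff to Row = 2
Column Z: max payoff to Row = 5
Minimum is 2, achieved by column Y.
Minimax strategy: Y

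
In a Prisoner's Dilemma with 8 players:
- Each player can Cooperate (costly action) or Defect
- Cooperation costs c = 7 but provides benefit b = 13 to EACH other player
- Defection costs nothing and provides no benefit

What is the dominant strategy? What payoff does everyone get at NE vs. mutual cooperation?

Dominant: Defect; NE payoff = 0; Coop payoff = 84

Work:
Defect dominates (saves cost c = 7, benefit to others is external)
NE: All defect → everyone gets 0
If all cooperate: each receives (7)×13 - 7 = 84
Social dilemma: 84 > 0 but NE gives 0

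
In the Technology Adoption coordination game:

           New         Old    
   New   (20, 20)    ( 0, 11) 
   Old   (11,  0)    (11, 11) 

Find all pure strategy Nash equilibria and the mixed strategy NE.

Pure NE: (New, New) and (Old, Old); Mixed NE: p = 0.55, q = 0.55

Work:
Check pure NE:
(New, New): (20, 20) - no unilateral deviation beneficial
(Old, Old): (11, 11) - no unilateral deviation beneficial
Mixed NE: P1 plays New with p = 0.55, P2 plays New with q = 0.55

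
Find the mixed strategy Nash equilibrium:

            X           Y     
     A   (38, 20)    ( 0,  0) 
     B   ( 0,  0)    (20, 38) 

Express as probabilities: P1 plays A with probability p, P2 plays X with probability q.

p = 0.6552, q = 0.3448

Work:
Find probabilities that make opponent indifferent:
P2 chooses q to make P1 indifferent between A and B
P1 chooses p to make P2 indifferent between X and Y
Mixed NE: P1 plays (A: 0.6552, B: 0.3448), P2 plays (X: 0.3448, Y: 0.6552)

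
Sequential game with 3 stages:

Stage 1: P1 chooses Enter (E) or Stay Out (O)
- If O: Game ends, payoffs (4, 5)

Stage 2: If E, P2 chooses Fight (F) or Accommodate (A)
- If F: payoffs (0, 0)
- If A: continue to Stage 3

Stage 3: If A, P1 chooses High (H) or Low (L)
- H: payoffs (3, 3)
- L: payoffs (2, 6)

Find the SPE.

SPE: (O, A, H); Outcome (4, 5)

Work:
Stage 3: P1 chooses H (3 vs 2)
Stage 2: P2: F->0, A->3 (anticipating H). Choose A
Stage 1: P1: O->4, E->3 (anticipating A, H). Choose O
SPE path: O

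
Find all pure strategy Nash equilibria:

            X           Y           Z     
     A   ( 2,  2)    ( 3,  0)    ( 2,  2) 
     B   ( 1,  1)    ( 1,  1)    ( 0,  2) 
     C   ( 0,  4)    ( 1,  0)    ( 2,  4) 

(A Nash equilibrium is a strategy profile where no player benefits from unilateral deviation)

Nash equilibrium: (A, X), (A, Z), (C, Z)

Work:
Best responses:
  P1 vs X: payoffs [2, 1, 0] → best response A (payoff 2)
  P1 vs Y: payoffs [3, 1, 1] → best response A (payoff 3)
  P1 vs Z: payoffs [2, 0, 2] → best response A/C (payoff 2)
  P2 vs A: payoffs [2, 0, 2] → best response X/Z (payoff 2)
  P2 vs B: payoffs [1, 1, 2] → best response Z (payoff 2)
  P2 vs C: payoffs [4, 0, 4] → best response X/Z (payoff 4)
Mutual best responses: (A,X), (A,Z), (C,Z) → Nash equilibria.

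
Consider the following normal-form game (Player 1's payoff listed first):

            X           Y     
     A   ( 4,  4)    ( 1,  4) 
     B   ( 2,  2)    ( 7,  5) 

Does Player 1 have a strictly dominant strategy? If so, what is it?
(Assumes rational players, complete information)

No strictly dominant strategy exists for Player 1

Work:
A strategy strictly dominates another if it gives a strictly higher payoff against every opponent action. Compare each pair of P1's strategies column-by-column:
  A vs B: [4 vs 2, 1 vs 7] → A does not strictly dominate B (column Y: 1 ≤ 7)
  B vs A: [2 vs 4, 7 vs 1] → B does not strictly dominate A (column X: 2 ≤ 4)
No single strategy strictly dominates all others → no strictly dominant strategy.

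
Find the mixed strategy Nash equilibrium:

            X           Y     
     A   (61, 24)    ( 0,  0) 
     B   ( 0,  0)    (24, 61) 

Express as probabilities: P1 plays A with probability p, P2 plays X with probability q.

p = 0.7176, q = 0.2824

Work:
Find probabilities that make opponent indifferent:
P2 chooses q to make P1 indifferent between A and B
P1 chooses p to make P2 indifferent between X and Y
Mixed NE: P1 plays (A: 0.7176, B: 0.2824), P2 plays (X: 0.2824, Y: 0.7176)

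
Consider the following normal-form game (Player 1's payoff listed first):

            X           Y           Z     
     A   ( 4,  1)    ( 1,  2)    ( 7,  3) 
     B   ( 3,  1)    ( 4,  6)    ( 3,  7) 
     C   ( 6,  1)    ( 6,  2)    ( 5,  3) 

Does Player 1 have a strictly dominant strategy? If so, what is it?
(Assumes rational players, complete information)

No strictly dominant strategy exists for Player 1

Work:
A strategy strictly dominates another if it gives a strictly higher payoff against every opponent action. Compare each pair of P1's strategies column-by-column:
  A vs B: [4 vs 3, 1 vs 4, 7 vs 3] → A does not strictly dominate B (column Y: 1 ≤ 4)
  A vs C: [4 vs 6, 1 vs 6, 7 vs 5] → A does not strictly dominate C (column X: 4 ≤ 6)
  B vs A: [3 vs 4, 4 vs 1, 3 vs 7] → B does not strictly dominate A (column X: 3 ≤ 4)
  B vs C: [3 vs 6, 4 vs 6, 3 vs 5] → B does not strictly dominate C (column X: 3 ≤ 6)
  C vs A: [6 vs 4, 6 vs 1, 5 vs 7] → C does not strictly dominate A (column Z: 5 ≤ 7)
  C vs B: [6 vs 3, 6 vs 4, 5 vs 3] → C strictly dominates B
No single strategy strictly dominates all others → no strictly dominant strategy.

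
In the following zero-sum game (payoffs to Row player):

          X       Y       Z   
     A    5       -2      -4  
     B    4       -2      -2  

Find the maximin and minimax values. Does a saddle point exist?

Maximin = -2, Minimax = -2, Saddle: True

Work:
Row minimums: [-4, -2] → maximin = -2
Column maximums: [5, -2, -2] → minimax = -2
Saddle point exists! Game value = -2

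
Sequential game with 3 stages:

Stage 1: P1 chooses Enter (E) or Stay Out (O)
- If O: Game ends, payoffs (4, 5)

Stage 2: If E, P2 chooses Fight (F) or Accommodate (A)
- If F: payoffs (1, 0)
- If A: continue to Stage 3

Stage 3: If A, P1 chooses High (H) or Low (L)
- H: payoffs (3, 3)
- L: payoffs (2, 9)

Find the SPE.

SPE: (O, A, H); Outcome (4, 5)

Work:
Stage 3: P1 chooses H (3 vs 2)
Stage 2: P2: F->0, A->3 (anticipating H). Choose A
Stage 1: P1: O->4, E->3 (anticipating A, H). Choose O
SPE path: O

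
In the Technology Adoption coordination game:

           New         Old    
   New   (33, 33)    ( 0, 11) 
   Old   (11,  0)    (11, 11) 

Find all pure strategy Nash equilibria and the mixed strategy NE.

Pure NE: (New, New) and (Old, Old); Mixed NE: p = 0.3333, q = 0.3333

Work:
Check pure NE:
(New, New): (33, 33) - no unilateral deviation beneficial
(Old, Old): (11, 11) - no unilateral deviation beneficial
Mixed NE: P1 plays New with p = 0.3333, P2 plays New with q = 0.3333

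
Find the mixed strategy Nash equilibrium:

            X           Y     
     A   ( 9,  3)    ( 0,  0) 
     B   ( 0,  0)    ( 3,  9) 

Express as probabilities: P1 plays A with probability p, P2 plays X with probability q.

p = 0.75, q = 0.25

Work:
Find probabilities that make opponent indifferent:
P2 chooses q to make P1 indifferent between A and B
P1 chooses p to make P2 indifferent between X and Y
Mixed NE: P1 plays (A: 0.75, B: 0.25), P2 plays (X: 0.25, Y: 0.75)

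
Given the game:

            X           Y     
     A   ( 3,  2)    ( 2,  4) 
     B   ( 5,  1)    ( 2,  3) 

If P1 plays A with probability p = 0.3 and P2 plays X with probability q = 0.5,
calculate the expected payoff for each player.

E[P1] = 3.2, E[P2] = 2.3

Work:
E[P1] = p·q·π₁(A,X) + p·(1-q)·π₁(A,Y) + (1-p)·q·π₁(B,X) + (1-p)·(1-q)·π₁(B,Y)
= 0.3·0.5·3 + 0.3·0.5·2 + 0.7·0.5·5 + 0.7·0.5·2
= 3.2

E[P2] = 2.3 (similar calculation)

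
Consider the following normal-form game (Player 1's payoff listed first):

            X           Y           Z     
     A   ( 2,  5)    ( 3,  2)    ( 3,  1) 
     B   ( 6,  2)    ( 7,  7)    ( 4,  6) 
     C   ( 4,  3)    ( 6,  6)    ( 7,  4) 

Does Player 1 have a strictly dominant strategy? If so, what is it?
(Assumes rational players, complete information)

No strictly dominant strategy exists for Player 1

Work:
A strategy strictly dominates another if it gives a strictly higher payoff against every opponent action. Compare each pair of P1's strategies column-by-column:
  A vs B: [2 vs 6, 3 vs 7, 3 vs 4] → A does not strictly dominate B (column X: 2 ≤ 6)
  A vs C: [2 vs 4, 3 vs 6, 3 vs 7] → A does not strictly dominate C (column X: 2 ≤ 4)
  B vs A: [6 vs 2, 7 vs 3, 4 vs 3] → B strictly dominates A
  B vs C: [6 vs 4, 7 vs 6, 4 vs 7] → B does not strictly dominate C (column Z: 4 ≤ 7)
  C vs A: [4 vs 2, 6 vs 3, 7 vs 3] → C strictly dominates A
  C vs B: [4 vs 6, 6 vs 7, 7 vs 4] → C does not strictly dominate B (column X: 4 ≤ 6)
No single strategy strictly dominates all others → no strictly dominant strategy.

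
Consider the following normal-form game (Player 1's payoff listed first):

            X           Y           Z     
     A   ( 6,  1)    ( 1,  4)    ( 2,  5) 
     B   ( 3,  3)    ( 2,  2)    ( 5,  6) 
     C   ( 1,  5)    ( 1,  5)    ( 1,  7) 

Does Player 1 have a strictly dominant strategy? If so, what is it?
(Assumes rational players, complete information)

No strictly dominant strategy exists for Player 1

Work:
A strategy strictly dominates another if it gives a strictly higher payoff against every opponent action. Compare each pair of P1's strategies column-by-column:
  A vs B: [6 vs 3, 1 vs 2, 2 vs 5] → A does not strictly dominate B (column Y: 1 ≤ 2)
  A vs C: [6 vs 1, 1 vs 1, 2 vs 1] → A does not strictly dominate C (column Y: 1 ≤ 1)
  B vs A: [3 vs 6, 2 vs 1, 5 vs 2] → B does not strictly dominate A (column X: 3 ≤ 6)
  B vs C: [3 vs 1, 2 vs 1, 5 vs 1] → B strictly dominates C
  C vs A: [1 vs 6, 1 vs 1, 1 vs 2] → C does not strictly dominate A (column X: 1 ≤ 6)
  C vs B: [1 vs 3, 1 vs 2, 1 vs 5] → C does not strictly dominate B (column X: 1 ≤ 3)
No single strategy strictly dominates all others → no strictly dominant strategy.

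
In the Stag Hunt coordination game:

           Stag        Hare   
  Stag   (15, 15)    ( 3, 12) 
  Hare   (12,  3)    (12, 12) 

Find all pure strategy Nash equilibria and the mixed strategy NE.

Pure NE: (Stag, Stag) and (Hare, Hare); Mixed NE: p = 0.75, q = 0.75

Work:
Check pure NE:
(Stag, Stag): (15, 15) - no unilateral deviation beneficial
(Hare, Hare): (12, 12) - no unilateral deviation beneficial
Mixed NE: P1 plays Stag with p = 0.75, P2 plays Stag with q = 0.75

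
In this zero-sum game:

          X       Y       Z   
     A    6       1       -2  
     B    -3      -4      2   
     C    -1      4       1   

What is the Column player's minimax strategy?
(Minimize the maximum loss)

Column should play Z, value = 2

Work:
Column player minimizes Row's maximum payoff:
Column X: max payoff to Row = 6
Column Y: max payoff to Row = 4
Column Z: max payoff to Row = 2
Minimum is 2, achieved by column Z.
Minimax strategy: Z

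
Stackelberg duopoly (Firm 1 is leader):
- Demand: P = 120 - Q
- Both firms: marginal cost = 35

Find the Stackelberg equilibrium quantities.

q₁* (leader) = 42.5, q₂* (follower) = 21.25

Work:
Follower's reaction: q₂ = (a - c - q₁)/2
Leader substitutes: π₁ = q₁·(a - q₁ - (a-c-q₁)/2 - c)
FOC: q₁* = (120 - 35)/2 = 42.50
Then: q₂* = (120 - 35 - 42.5)/2 = 21.25
Leader has first-mover advantage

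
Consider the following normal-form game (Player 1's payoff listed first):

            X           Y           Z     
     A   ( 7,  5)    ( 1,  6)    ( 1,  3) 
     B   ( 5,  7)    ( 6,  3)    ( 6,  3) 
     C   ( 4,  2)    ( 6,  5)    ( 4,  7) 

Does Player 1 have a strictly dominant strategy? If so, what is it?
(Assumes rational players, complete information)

No strictly dominant strategy exists for Player 1

Work:
A strategy strictly dominates another if it gives a strictly higher payoff against every opponent action. Compare each pair of P1's strategies column-by-column:
  A vs B: [7 vs 5, 1 vs 6, 1 vs 6] → A does not strictly dominate B (column Y: 1 ≤ 6)
  A vs C: [7 vs 4, 1 vs 6, 1 vs 4] → A does not strictly dominate C (column Y: 1 ≤ 6)
  B vs A: [5 vs 7, 6 vs 1, 6 vs 1] → B does not strictly dominate A (column X: 5 ≤ 7)
  B vs C: [5 vs 4, 6 vs 6, 6 vs 4] → B does not strictly dominate C (column Y: 6 ≤ 6)
  C vs A: [4 vs 7, 6 vs 1, 4 vs 1] → C does not strictly dominate A (column X: 4 ≤ 7)
  C vs B: [4 vs 5, 6 vs 6, 4 vs 6] → C does not strictly dominate B (column X: 4 ≤ 5)
No single strategy strictly dominates all others → no strictly dominant strategy.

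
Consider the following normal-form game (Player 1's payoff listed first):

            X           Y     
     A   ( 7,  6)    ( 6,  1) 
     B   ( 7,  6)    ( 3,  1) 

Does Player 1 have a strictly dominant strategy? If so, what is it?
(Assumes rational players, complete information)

No strictly dominant strategy exists for Player 1

Work:
A strategy strictly dominates another if it gives a strictly higher payoff against every opponent action. Compare each pair of P1's strategies column-by-column:
  A vs B: [7 vs 7, 6 vs 3] → A does not strictly dominate B (column X: 7 ≤ 7)
  B vs A: [7 vs 7, 3 vs 6] → B does not strictly dominate A (column X: 7 ≤ 7)
No single strategy strictly dominates all others → no strictly dominant strategy.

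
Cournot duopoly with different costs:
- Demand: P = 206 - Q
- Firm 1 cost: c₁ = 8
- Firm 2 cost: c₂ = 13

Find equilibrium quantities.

q₁* = 67.67, q₂* = 62.67

Work:
Reaction: q₁ = (206 - 8 - q₂)/2
Reaction: q₂ = (206 - 13 - q₁)/2
Solve simultaneously:
q₁* = (206 - 2×8 + 13)/3 = 67.67
q₂* = (206 - 2×13 + 8)/3 = 62.67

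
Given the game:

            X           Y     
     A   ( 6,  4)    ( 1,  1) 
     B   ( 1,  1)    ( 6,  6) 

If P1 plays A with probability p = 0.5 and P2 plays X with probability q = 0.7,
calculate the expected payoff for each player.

E[P1] = 3.5, E[P2] = 2.8

Work:
E[P1] = p·q·π₁(A,X) + p·(1-q)·π₁(A,Y) + (1-p)·q·π₁(B,X) + (1-p)·(1-q)·π₁(B,Y)
= 0.5·0.7·6 + 0.5·0.3·1 + 0.5·0.7·1 + 0.5·0.3·6
= 3.5

E[P2] = 2.8 (similar calculation)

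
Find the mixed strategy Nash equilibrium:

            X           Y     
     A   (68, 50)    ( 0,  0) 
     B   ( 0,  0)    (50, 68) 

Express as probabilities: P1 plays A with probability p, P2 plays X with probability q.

p = 0.5763, q = 0.4237

Work:
Find probabilities that make opponent indifferent:
P2 chooses q to make P1 indifferent between A and B
P1 chooses p to make P2 indifferent between X and Y
Mixed NE: P1 plays (A: 0.5763, B: 0.4237), P2 plays (X: 0.4237, Y: 0.5763)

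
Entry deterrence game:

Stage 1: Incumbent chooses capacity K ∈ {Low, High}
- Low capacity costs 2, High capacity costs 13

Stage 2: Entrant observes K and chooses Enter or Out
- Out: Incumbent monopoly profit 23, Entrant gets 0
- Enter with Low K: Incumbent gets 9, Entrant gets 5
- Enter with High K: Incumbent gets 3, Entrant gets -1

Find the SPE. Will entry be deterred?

SPE: (High, Enter|Low, Out|High); Entry deterred. Incumbent net profit = 10

Work:
After Low K: Entrant enters (5 > 0)
After High K: Entrant stays out (-1 < 0)
Incumbent: Low → 9−2=7, High → 23−13=10
Incumbent chooses High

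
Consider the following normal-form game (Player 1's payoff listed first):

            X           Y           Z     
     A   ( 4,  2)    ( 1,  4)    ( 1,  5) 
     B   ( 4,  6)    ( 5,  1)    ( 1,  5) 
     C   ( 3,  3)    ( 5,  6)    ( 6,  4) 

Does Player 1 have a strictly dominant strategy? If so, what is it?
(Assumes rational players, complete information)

No strictly dominant strategy exists for Player 1

Work:
A strategy strictly dominates another if it gives a strictly higher payoff against every opponent action. Compare each pair of P1's strategies column-by-column:
  A vs B: [4 vs 4, 1 vs 5, 1 vs 1] → A does not strictly dominate B (column X: 4 ≤ 4)
  A vs C: [4 vs 3, 1 vs 5, 1 vs 6] → A does not strictly dominate C (column Y: 1 ≤ 5)
  B vs A: [4 vs 4, 5 vs 1, 1 vs 1] → B does not strictly dominate A (column X: 4 ≤ 4)
  B vs C: [4 vs 3, 5 vs 5, 1 vs 6] → B does not strictly dominate C (column Y: 5 ≤ 5)
  C vs A: [3 vs 4, 5 vs 1, 6 vs 1] → C does not strictly dominate A (column X: 3 ≤ 4)
  C vs B: [3 vs 4, 5 vs 5, 6 vs 1] → C does not strictly dominate B (column X: 3 ≤ 4)
No single strategy strictly dominates all others → no strictly dominant strategy.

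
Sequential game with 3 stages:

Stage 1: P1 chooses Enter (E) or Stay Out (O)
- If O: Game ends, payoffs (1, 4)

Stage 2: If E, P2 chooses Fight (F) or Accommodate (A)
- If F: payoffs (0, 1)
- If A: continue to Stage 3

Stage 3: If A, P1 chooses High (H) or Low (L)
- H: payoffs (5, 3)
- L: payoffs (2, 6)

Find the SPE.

SPE: (E, A, H); Outcome (5, 3)

Work:
Stage 3: P1 chooses H (5 vs 2)
Stage 2: P2: F->1, A->3 (anticipating H). Choose A
Stage 1: P1: O->1, E->5 (anticipating A, H). Choose E
SPE path: E -> A -> H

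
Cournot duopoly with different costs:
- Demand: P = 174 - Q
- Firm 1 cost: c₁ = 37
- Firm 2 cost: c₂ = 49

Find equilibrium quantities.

q₁* = 49.67, q₂* = 37.67

Work:
Reaction: q₁ = (174 - 37 - q₂)/2
Reaction: q₂ = (174 - 49 - q₁)/2
Solve simultaneously:
q₁* = (174 - 2×37 + 49)/3 = 49.67
q₂* = (174 - 2×49 + 37)/3 = 37.67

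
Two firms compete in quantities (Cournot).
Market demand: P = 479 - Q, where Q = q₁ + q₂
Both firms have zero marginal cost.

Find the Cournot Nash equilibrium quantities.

q₁* = q₂* = 159.67; P* = 159.67

Work:
Profit: π_i = P·q_i = (a - q_i - q_j)·q_i
FOC: ∂π_i/∂q_i = a - 2q_i - q_j = 0
Reaction function: q_i = (479 - q_j)/2
Symmetry: q* = 479/3 = 159.67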